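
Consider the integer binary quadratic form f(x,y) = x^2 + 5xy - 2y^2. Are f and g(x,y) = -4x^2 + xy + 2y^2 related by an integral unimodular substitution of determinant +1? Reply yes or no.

D₁ = 33, D₂ = 33
river cycle of f (length 4): (-2, 3, 3), (3, 3, -2), (-2, 5, 1), (1, 5, -2)
river cycle of g (length 4): (2, 3, -3), (-3, 3, 2), (2, 5, -1), (-1, 5, 2)
cycles differ ⇒ inequivalent

no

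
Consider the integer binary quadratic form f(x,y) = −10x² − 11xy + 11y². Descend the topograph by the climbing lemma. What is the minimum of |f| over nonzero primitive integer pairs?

descent: ρ → (11,11,-10)  [lands on river]
river: ρ → (-10,9,12)
river: ρ → (12,15,-7)
river: ρ → (-7,13,14)
river: ρ → (14,15,-6)
river: ρ → (-6,21,5)
river: ρ → (5,19,-10)
river: ρ → (-10,21,3)
river: ρ → (3,21,-10)
river: ρ → (-10,19,5)
river: ρ → (5,21,-6)
river: ρ → (-6,15,14)
river: ρ → (14,13,-7)
river: ρ → (-7,15,12)
river: ρ → (12,9,-10)
river: ρ → (-10,11,11)
closes: descent 1, river 16
min |a| on river = 3

3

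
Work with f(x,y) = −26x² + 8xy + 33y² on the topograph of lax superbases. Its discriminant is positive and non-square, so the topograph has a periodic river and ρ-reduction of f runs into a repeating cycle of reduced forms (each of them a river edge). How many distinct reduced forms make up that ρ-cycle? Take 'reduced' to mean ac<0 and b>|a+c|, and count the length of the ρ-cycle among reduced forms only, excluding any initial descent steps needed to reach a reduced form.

D = 3496, ⌊√D⌋ = 59
river: ρ → (33,58,-1)
river: ρ → (-1,58,33)
river: ρ → (33,8,-26)
river: ρ → (-26,44,15)
river: ρ → (15,46,-23)
river: ρ → (-23,46,15)
river: ρ → (15,44,-26)
river: ρ → (-26,8,33)
ρ-cycle length = 8 (tail of 0 descent steps not counted)

8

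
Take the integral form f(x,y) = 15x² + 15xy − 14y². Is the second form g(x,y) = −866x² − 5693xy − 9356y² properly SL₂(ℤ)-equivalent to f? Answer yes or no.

D₁ = 1065, D₂ = 1065
river cycle of f (length 20): (-14, 13, 16), (16, 19, -11), (-11, 25, 10), (10, 15, -21), (-21, 27, 4), (4, 29, -14), (-14, 27, 6), (6, 21, -26), (-26, 31, 1), (1, 31, -26), … (10 more)
river cycle of g (length 20): (-14, 13, 16), (16, 19, -11), (-11, 25, 10), (10, 15, -21), (-21, 27, 4), (4, 29, -14), (-14, 27, 6), (6, 21, -26), (-26, 31, 1), (1, 31, -26), … (10 more)
cycles coincide ⇒ equivalent

yes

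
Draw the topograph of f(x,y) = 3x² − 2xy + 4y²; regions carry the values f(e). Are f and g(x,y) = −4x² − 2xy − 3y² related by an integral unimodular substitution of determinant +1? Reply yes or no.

D₁ = -44, D₂ = -44
f: reduced (well bottom): (3,-2,4) with a≤c, −a<b≤a
g is negative-definite; reduce −g:
−g: flip: (4,2,3)→(3,-2,4)
−g: reduced (well bottom): (3,-2,4) with a≤c, −a<b≤a
flip sign back: reduced form of g is (-3,2,-4)
reduced forms (3, -2, 4) vs (-3, 2, -4) ⇒ inequivalent

no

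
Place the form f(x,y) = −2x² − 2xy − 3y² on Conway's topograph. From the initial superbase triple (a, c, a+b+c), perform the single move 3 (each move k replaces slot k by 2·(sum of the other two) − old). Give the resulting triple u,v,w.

start (-2,-3,-7) = (f(1,0),f(0,1),f(1,1))
replace slot 3: 2·((-2)+(-3)) − (-7) = -3 → (-2,-3,-3)

-2,-3,-3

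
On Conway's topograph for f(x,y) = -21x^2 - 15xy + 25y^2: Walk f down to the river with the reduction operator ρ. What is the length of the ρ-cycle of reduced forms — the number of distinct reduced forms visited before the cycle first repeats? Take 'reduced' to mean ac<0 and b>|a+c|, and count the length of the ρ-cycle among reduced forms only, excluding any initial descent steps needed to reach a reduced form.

D = 2325, ⌊√D⌋ = 48
descent: ρ → (25,15,-21)  [lands on river]
river: ρ → (-21,27,19)
river: ρ → (19,11,-29)
river: ρ → (-29,47,1)
river: ρ → (1,47,-29)
river: ρ → (-29,11,19)
river: ρ → (19,27,-21)
river: ρ → (-21,15,25)
river: ρ → (25,35,-11)
river: ρ → (-11,31,31)
river: ρ → (31,31,-11)
river: ρ → (-11,35,25)
ρ-cycle length = 12 (tail of 1 descent step not counted)

12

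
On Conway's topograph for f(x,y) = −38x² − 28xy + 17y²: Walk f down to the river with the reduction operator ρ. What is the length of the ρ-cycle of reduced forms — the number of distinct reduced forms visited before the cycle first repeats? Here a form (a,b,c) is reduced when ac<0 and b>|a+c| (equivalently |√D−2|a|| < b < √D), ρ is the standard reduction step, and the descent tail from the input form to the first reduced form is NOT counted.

D = 3368, ⌊√D⌋ = 58
descent: ρ → (17,28,-38)  [lands on river]
river: ρ → (-38,48,7)
river: ρ → (7,50,-31)
river: ρ → (-31,12,26)
river: ρ → (26,40,-17)
river: ρ → (-17,28,38)
river: ρ → (38,48,-7)
river: ρ → (-7,50,31)
river: ρ → (31,12,-26)
river: ρ → (-26,40,17)
ρ-cycle length = 10 (tail of 1 descent step not counted)

10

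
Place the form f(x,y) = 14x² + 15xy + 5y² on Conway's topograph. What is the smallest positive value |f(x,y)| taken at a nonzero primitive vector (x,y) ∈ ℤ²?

translate: b→-13 (≡15 mod 28), so (14,15,5)→(14,-13,4)
flip: (14,-13,4)→(4,13,14)
translate: b→-3 (≡13 mod 8), so (4,13,14)→(4,-3,4)
flip: (4,-3,4)→(4,3,4)
reduced (well bottom): (4,3,4) with a≤c, −a<b≤a
well minimum = a = 4

4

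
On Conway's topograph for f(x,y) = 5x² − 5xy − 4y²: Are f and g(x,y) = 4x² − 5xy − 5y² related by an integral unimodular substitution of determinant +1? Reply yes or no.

D₁ = 105, D₂ = 105
river cycle of f (length 6): (-4, 5, 5), (5, 5, -4), (-4, 3, 6), (6, 9, -1), (-1, 9, 6), (6, 3, -4)
river cycle of g (length 6): (-5, 5, 4), (4, 3, -6), (-6, 9, 1), (1, 9, -6), (-6, 3, 4), (4, 5, -5)
cycles differ ⇒ inequivalent

no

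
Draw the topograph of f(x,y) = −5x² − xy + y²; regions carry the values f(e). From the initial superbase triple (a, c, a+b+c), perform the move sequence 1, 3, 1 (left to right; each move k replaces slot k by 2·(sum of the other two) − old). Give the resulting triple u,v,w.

start (-5,1,-5) = (f(1,0),f(0,1),f(1,1))
replace slot 1: 2·(1+(-5)) − (-5) = -3 → (-3,1,-5)
replace slot 3: 2·((-3)+1) − (-5) = 1 → (-3,1,1)
replace slot 1: 2·(1+1) − (-3) = 7 → (7,1,1)

7,1,1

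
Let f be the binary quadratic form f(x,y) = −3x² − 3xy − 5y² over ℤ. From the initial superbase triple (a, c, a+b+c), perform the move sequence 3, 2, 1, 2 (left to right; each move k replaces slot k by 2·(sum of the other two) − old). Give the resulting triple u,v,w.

start (-3,-5,-11) = (f(1,0),f(0,1),f(1,1))
replace slot 3: 2·((-3)+(-5)) − (-11) = -5 → (-3,-5,-5)
replace slot 2: 2·((-3)+(-5)) − (-5) = -11 → (-3,-11,-5)
replace slot 1: 2·((-11)+(-5)) − (-3) = -29 → (-29,-11,-5)
replace slot 2: 2·((-29)+(-5)) − (-11) = -57 → (-29,-57,-5)

-29,-57,-5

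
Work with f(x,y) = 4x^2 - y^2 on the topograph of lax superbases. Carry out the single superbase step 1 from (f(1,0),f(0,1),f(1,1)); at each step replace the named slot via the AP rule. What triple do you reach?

start (4,-1,3) = (f(1,0),f(0,1),f(1,1))
replace slot 1: 2·((-1)+3) − 4 = 0 → (0,-1,3)

0,-1,3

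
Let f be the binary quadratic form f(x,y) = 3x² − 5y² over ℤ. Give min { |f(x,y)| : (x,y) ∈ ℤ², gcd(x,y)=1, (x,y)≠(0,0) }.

descent: ρ → (-5,0,3)
descent: ρ → (3,6,-2)  [lands on river]
river: ρ → (-2,6,3)
closes: descent 2, river 2
min |a| on river = 2

2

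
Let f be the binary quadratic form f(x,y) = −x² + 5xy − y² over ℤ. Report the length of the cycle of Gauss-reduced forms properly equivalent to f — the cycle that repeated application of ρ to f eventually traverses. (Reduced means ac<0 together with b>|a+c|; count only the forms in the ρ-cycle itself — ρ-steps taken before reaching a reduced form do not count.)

D = 21, ⌊√D⌋ = 4
descent: ρ → (-1,3,3)  [lands on river]
river: ρ → (3,3,-1)
ρ-cycle length = 2 (tail of 1 descent step not counted)

2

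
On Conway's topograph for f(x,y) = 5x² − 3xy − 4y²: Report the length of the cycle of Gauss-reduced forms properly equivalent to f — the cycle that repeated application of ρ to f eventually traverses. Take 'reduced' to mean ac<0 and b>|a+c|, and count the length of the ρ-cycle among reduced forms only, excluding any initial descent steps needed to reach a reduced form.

D = 89, ⌊√D⌋ = 9
descent: ρ → (-4,3,5)  [lands on river]
river: ρ → (5,7,-2)
river: ρ → (-2,9,1)
river: ρ → (1,9,-2)
river: ρ → (-2,7,5)
river: ρ → (5,3,-4)
river: ρ → (-4,5,4)
river: ρ → (4,3,-5)
river: ρ → (-5,7,2)
river: ρ → (2,9,-1)
river: ρ → (-1,9,2)
river: ρ → (2,7,-5)
river: ρ → (-5,3,4)
river: ρ → (4,5,-4)
ρ-cycle length = 14 (tail of 1 descent step not counted)

14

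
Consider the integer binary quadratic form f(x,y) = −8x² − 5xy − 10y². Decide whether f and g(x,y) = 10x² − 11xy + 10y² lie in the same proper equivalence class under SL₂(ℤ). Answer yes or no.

D₁ = -295, D₂ = -279
discriminants differ ⇒ not SL₂(ℤ)-equivalent

no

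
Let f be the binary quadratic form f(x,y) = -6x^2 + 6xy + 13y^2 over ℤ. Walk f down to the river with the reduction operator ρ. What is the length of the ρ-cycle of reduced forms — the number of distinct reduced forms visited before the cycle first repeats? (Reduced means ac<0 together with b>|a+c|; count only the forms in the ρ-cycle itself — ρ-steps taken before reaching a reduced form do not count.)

D = 348, ⌊√D⌋ = 18
descent: ρ → (13,-6,-6)
descent: ρ → (-6,18,1)  [lands on river]
river: ρ → (1,18,-6)
ρ-cycle length = 2 (tail of 2 descent steps not counted)

2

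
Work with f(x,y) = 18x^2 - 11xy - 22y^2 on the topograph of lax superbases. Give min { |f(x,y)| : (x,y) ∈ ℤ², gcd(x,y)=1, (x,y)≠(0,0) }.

descent: ρ → (-22,11,18)  [lands on river]
river: ρ → (18,25,-15)
river: ρ → (-15,35,8)
river: ρ → (8,29,-27)
river: ρ → (-27,25,10)
river: ρ → (10,35,-12)
river: ρ → (-12,37,7)
river: ρ → (7,33,-22)
closes: descent 1, river 8
min |a| on river = 7

7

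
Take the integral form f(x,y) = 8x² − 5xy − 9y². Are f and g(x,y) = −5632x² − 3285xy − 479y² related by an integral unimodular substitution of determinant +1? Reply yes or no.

D₁ = 313, D₂ = 313
river cycle of f (length 38): (-9, 5, 8), (8, 11, -6), (-6, 13, 6), (6, 11, -8), (-8, 5, 9), (9, 13, -4), (-4, 11, 12), (12, 13, -3), (-3, 17, 2), (2, 15, -11), … (28 more)
river cycle of g (length 38): (-9, 5, 8), (8, 11, -6), (-6, 13, 6), (6, 11, -8), (-8, 5, 9), (9, 13, -4), (-4, 11, 12), (12, 13, -3), (-3, 17, 2), (2, 15, -11), … (28 more)
cycles coincide ⇒ equivalent

yes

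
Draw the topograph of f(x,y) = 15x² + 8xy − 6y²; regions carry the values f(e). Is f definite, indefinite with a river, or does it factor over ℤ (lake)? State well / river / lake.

D = b²−4ac = 8² − 4·15·(-6) = 424
D > 0 non-square ⇒ indefinite ⇒ periodic river

river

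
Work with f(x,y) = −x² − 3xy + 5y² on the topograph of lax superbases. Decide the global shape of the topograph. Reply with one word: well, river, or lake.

D = b²−4ac = (-3)² − 4·(-1)·5 = 29
D > 0 non-square ⇒ indefinite ⇒ periodic river

river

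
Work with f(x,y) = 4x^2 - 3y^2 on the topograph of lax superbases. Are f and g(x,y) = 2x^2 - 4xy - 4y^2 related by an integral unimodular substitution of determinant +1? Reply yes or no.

D₁ = 48, D₂ = 48
river cycle of f (length 2): (-3, 6, 1), (1, 6, -3)
river cycle of g (length 2): (-4, 4, 2), (2, 4, -4)
cycles differ ⇒ inequivalent

no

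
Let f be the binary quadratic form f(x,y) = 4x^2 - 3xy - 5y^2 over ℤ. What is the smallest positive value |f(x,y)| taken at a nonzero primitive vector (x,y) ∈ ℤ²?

descent: ρ → (-5,3,4)  [lands on river]
river: ρ → (4,5,-4)
river: ρ → (-4,3,5)
river: ρ → (5,7,-2)
river: ρ → (-2,9,1)
river: ρ → (1,9,-2)
river: ρ → (-2,7,5)
river: ρ → (5,3,-4)
river: ρ → (-4,5,4)
river: ρ → (4,3,-5)
river: ρ → (-5,7,2)
river: ρ → (2,9,-1)
river: ρ → (-1,9,2)
river: ρ → (2,7,-5)
closes: descent 1, river 14
min |a| on river = 1

1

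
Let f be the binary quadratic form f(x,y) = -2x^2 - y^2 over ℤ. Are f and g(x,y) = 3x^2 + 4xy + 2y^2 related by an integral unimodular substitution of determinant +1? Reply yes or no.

D₁ = -8, D₂ = -8
f is negative-definite; reduce −f:
−f: flip: (2,0,1)→(1,0,2)
−f: reduced (well bottom): (1,0,2) with a≤c, −a<b≤a
flip sign back: reduced form of f is (-1,0,-2)
g: translate: b→-2 (≡4 mod 6), so (3,4,2)→(3,-2,1)
g: flip: (3,-2,1)→(1,2,3)
g: translate: b→0 (≡2 mod 2), so (1,2,3)→(1,0,2)
g: reduced (well bottom): (1,0,2) with a≤c, −a<b≤a
reduced forms (-1, 0, -2) vs (1, 0, 2) ⇒ inequivalent

no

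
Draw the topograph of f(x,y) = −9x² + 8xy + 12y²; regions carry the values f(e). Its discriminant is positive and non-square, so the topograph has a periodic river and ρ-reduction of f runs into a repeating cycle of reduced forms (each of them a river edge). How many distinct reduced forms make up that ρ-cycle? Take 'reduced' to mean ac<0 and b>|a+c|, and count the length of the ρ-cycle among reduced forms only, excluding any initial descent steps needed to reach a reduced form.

D = 496, ⌊√D⌋ = 22
river: ρ → (12,16,-5)
river: ρ → (-5,14,15)
river: ρ → (15,16,-4)
river: ρ → (-4,16,15)
river: ρ → (15,14,-5)
river: ρ → (-5,16,12)
river: ρ → (12,8,-9)
river: ρ → (-9,10,11)
river: ρ → (11,12,-8)
river: ρ → (-8,20,3)
river: ρ → (3,22,-1)
river: ρ → (-1,22,3)
river: ρ → (3,20,-8)
river: ρ → (-8,12,11)
river: ρ → (11,10,-9)
river: ρ → (-9,8,12)
ρ-cycle length = 16 (tail of 0 descent steps not counted)

16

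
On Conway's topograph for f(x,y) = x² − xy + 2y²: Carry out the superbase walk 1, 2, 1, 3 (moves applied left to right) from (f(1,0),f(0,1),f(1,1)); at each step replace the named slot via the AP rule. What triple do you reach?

start (1,2,2) = (f(1,0),f(0,1),f(1,1))
replace slot 1: 2·(2+2) − 1 = 7 → (7,2,2)
replace slot 2: 2·(7+2) − 2 = 16 → (7,16,2)
replace slot 1: 2·(16+2) − 7 = 29 → (29,16,2)
replace slot 3: 2·(29+16) − 2 = 88 → (29,16,88)

29,16,88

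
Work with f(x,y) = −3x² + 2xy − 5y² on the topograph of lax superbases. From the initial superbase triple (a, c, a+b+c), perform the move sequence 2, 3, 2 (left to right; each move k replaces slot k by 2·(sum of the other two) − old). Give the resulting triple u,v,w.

start (-3,-5,-6) = (f(1,0),f(0,1),f(1,1))
replace slot 2: 2·((-3)+(-6)) − (-5) = -13 → (-3,-13,-6)
replace slot 3: 2·((-3)+(-13)) − (-6) = -26 → (-3,-13,-26)
replace slot 2: 2·((-3)+(-26)) − (-13) = -45 → (-3,-45,-26)

-3,-45,-26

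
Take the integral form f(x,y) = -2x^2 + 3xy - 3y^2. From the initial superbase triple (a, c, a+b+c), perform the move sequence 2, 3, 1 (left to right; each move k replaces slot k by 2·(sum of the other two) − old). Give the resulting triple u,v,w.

start (-2,-3,-2) = (f(1,0),f(0,1),f(1,1))
replace slot 2: 2·((-2)+(-2)) − (-3) = -5 → (-2,-5,-2)
replace slot 3: 2·((-2)+(-5)) − (-2) = -12 → (-2,-5,-12)
replace slot 1: 2·((-5)+(-12)) − (-2) = -32 → (-32,-5,-12)

-32,-5,-12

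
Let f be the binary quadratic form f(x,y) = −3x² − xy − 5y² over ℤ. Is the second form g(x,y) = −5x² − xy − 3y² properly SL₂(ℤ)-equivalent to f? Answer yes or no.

D₁ = -59, D₂ = -59
f is negative-definite; reduce −f:
−f: reduced (well bottom): (3,1,5) with a≤c, −a<b≤a
flip sign back: reduced form of f is (-3,-1,-5)
g is negative-definite; reduce −g:
−g: flip: (5,1,3)→(3,-1,5)
−g: reduced (well bottom): (3,-1,5) with a≤c, −a<b≤a
flip sign back: reduced form of g is (-3,1,-5)
reduced forms (-3, -1, -5) vs (-3, 1, -5) ⇒ inequivalent

no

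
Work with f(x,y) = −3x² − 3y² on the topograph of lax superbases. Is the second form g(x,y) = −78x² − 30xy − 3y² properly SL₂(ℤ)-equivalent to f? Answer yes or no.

D₁ = -36, D₂ = -36
f is negative-definite; reduce −f:
−f: reduced (well bottom): (3,0,3) with a≤c, −a<b≤a
flip sign back: reduced form of f is (-3,0,-3)
g is negative-definite; reduce −g:
−g: flip: (78,30,3)→(3,-30,78)
−g: translate: b→0 (≡-30 mod 6), so (3,-30,78)→(3,0,3)
−g: reduced (well bottom): (3,0,3) with a≤c, −a<b≤a
flip sign back: reduced form of g is (-3,0,-3)
reduced forms (-3, 0, -3) vs (-3, 0, -3) ⇒ equivalent

yes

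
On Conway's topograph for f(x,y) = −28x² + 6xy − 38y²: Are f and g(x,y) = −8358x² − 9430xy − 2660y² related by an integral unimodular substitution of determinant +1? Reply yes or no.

D₁ = -4220, D₂ = -4220
f is negative-definite; reduce −f:
−f: reduced (well bottom): (28,-6,38) with a≤c, −a<b≤a
flip sign back: reduced form of f is (-28,6,-38)
g is negative-definite; reduce −g:
−g: translate: b→-7286 (≡9430 mod 16716), so (8358,9430,2660)→(8358,-7286,1588)
−g: flip: (8358,-7286,1588)→(1588,7286,8358)
−g: translate: b→934 (≡7286 mod 3176), so (1588,7286,8358)→(1588,934,138)
−g: flip: (1588,934,138)→(138,-934,1588)
−g: translate: b→-106 (≡-934 mod 276), so (138,-934,1588)→(138,-106,28)
−g: flip: (138,-106,28)→(28,106,138)
−g: translate: b→-6 (≡106 mod 56), so (28,106,138)→(28,-6,38)
−g: reduced (well bottom): (28,-6,38) with a≤c, −a<b≤a
flip sign back: reduced form of g is (-28,6,-38)
reduced forms (-28, 6, -38) vs (-28, 6, -38) ⇒ equivalent

yes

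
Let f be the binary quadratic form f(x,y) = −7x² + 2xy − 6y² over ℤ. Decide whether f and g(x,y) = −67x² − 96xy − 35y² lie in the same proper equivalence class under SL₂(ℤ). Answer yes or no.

D₁ = -164, D₂ = -164
f is negative-definite; reduce −f:
−f: flip: (7,-2,6)→(6,2,7)
−f: reduced (well bottom): (6,2,7) with a≤c, −a<b≤a
flip sign back: reduced form of f is (-6,-2,-7)
g is negative-definite; reduce −g:
−g: translate: b→-38 (≡96 mod 134), so (67,96,35)→(67,-38,6)
−g: flip: (67,-38,6)→(6,38,67)
−g: translate: b→2 (≡38 mod 12), so (6,38,67)→(6,2,7)
−g: reduced (well bottom): (6,2,7) with a≤c, −a<b≤a
flip sign back: reduced form of g is (-6,-2,-7)
reduced forms (-6, -2, -7) vs (-6, -2, -7) ⇒ equivalent

yes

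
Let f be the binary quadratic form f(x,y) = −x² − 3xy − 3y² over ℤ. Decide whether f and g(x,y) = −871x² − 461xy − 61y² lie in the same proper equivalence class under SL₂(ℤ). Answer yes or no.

D₁ = -3, D₂ = -3
f is negative-definite; reduce −f:
−f: translate: b→1 (≡3 mod 2), so (1,3,3)→(1,1,1)
−f: reduced (well bottom): (1,1,1) with a≤c, −a<b≤a
flip sign back: reduced form of f is (-1,-1,-1)
g is negative-definite; reduce −g:
−g: flip: (871,461,61)→(61,-461,871)
−g: translate: b→27 (≡-461 mod 122), so (61,-461,871)→(61,27,3)
−g: flip: (61,27,3)→(3,-27,61)
−g: translate: b→3 (≡-27 mod 6), so (3,-27,61)→(3,3,1)
−g: flip: (3,3,1)→(1,-3,3)
−g: translate: b→1 (≡-3 mod 2), so (1,-3,3)→(1,1,1)
−g: reduced (well bottom): (1,1,1) with a≤c, −a<b≤a
flip sign back: reduced form of g is (-1,-1,-1)
reduced forms (-1, -1, -1) vs (-1, -1, -1) ⇒ equivalent

yes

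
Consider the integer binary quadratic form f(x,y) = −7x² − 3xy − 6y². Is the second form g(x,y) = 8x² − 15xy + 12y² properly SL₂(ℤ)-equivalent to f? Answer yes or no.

D₁ = -159, D₂ = -159
f is negative-definite; reduce −f:
−f: flip: (7,3,6)→(6,-3,7)
−f: reduced (well bottom): (6,-3,7) with a≤c, −a<b≤a
flip sign back: reduced form of f is (-6,3,-7)
g: translate: b→1 (≡-15 mod 16), so (8,-15,12)→(8,1,5)
g: flip: (8,1,5)→(5,-1,8)
g: reduced (well bottom): (5,-1,8) with a≤c, −a<b≤a
reduced forms (-6, 3, -7) vs (5, -1, 8) ⇒ inequivalent

no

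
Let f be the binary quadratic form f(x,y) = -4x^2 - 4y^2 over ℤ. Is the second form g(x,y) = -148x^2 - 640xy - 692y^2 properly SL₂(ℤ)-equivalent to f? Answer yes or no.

D₁ = -64, D₂ = -64
f is negative-definite; reduce −f:
−f: reduced (well bottom): (4,0,4) with a≤c, −a<b≤a
flip sign back: reduced form of f is (-4,0,-4)
g is negative-definite; reduce −g:
−g: translate: b→48 (≡640 mod 296), so (148,640,692)→(148,48,4)
−g: flip: (148,48,4)→(4,-48,148)
−g: translate: b→0 (≡-48 mod 8), so (4,-48,148)→(4,0,4)
−g: reduced (well bottom): (4,0,4) with a≤c, −a<b≤a
flip sign back: reduced form of g is (-4,0,-4)
reduced forms (-4, 0, -4) vs (-4, 0, -4) ⇒ equivalent

yes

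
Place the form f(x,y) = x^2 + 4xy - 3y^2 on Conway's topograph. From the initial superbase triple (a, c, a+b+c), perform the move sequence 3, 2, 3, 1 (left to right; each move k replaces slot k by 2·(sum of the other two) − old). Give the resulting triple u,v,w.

start (1,-3,2) = (f(1,0),f(0,1),f(1,1))
replace slot 3: 2·(1+(-3)) − 2 = -6 → (1,-3,-6)
replace slot 2: 2·(1+(-6)) − (-3) = -7 → (1,-7,-6)
replace slot 3: 2·(1+(-7)) − (-6) = -6 → (1,-7,-6)
replace slot 1: 2·((-7)+(-6)) − 1 = -27 → (-27,-7,-6)

-27,-7,-6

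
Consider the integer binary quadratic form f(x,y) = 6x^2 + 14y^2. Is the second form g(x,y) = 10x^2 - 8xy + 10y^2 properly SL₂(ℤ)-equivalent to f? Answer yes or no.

D₁ = -336, D₂ = -336
f: reduced (well bottom): (6,0,14) with a≤c, −a<b≤a
g: flip: (10,-8,10)→(10,8,10)
g: reduced (well bottom): (10,8,10) with a≤c, −a<b≤a
reduced forms (6, 0, 14) vs (10, 8, 10) ⇒ inequivalent

no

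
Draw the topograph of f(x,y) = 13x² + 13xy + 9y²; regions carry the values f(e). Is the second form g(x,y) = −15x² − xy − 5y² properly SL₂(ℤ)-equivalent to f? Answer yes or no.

D₁ = -299, D₂ = -299
f: flip: (13,13,9)→(9,-13,13)
f: translate: b→5 (≡-13 mod 18), so (9,-13,13)→(9,5,9)
f: reduced (well bottom): (9,5,9) with a≤c, −a<b≤a
g is negative-definite; reduce −g:
−g: flip: (15,1,5)→(5,-1,15)
−g: reduced (well bottom): (5,-1,15) with a≤c, −a<b≤a
flip sign back: reduced form of g is (-5,1,-15)
reduced forms (9, 5, 9) vs (-5, 1, -15) ⇒ inequivalent

no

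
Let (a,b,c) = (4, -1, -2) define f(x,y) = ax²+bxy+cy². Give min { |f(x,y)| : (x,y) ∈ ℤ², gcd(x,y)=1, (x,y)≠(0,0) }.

descent: ρ → (-2,5,1)  [lands on river]
river: ρ → (1,5,-2)
river: ρ → (-2,3,3)
river: ρ → (3,3,-2)
closes: descent 1, river 4
min |a| on river = 1

1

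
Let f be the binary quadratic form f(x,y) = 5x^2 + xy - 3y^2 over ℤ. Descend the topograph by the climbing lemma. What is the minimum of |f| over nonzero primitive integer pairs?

descent: ρ → (-3,5,3)  [lands on river]
river: ρ → (3,7,-1)
river: ρ → (-1,7,3)
river: ρ → (3,5,-3)
river: ρ → (-3,7,1)
river: ρ → (1,7,-3)
closes: descent 1, river 6
min |a| on river = 1

1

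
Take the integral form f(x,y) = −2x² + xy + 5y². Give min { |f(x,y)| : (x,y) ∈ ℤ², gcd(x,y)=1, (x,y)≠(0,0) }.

descent: ρ → (5,-1,-2)
descent: ρ → (-2,5,2)  [lands on river]
river: ρ → (2,3,-4)
river: ρ → (-4,5,1)
river: ρ → (1,5,-4)
river: ρ → (-4,3,2)
river: ρ → (2,5,-2)
river: ρ → (-2,3,4)
river: ρ → (4,5,-1)
river: ρ → (-1,5,4)
river: ρ → (4,3,-2)
closes: descent 2, river 10
min |a| on river = 1

1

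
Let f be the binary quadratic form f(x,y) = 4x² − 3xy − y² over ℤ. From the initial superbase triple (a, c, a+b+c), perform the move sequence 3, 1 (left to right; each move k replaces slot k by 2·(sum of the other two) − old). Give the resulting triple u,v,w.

start (4,-1,0) = (f(1,0),f(0,1),f(1,1))
replace slot 3: 2·(4+(-1)) − 0 = 6 → (4,-1,6)
replace slot 1: 2·((-1)+6) − 4 = 6 → (6,-1,6)

6,-1,6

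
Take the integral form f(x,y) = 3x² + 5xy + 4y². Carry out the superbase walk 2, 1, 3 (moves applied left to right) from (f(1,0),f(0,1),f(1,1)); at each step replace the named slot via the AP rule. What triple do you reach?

start (3,4,12) = (f(1,0),f(0,1),f(1,1))
replace slot 2: 2·(3+12) − 4 = 26 → (3,26,12)
replace slot 1: 2·(26+12) − 3 = 73 → (73,26,12)
replace slot 3: 2·(73+26) − 12 = 186 → (73,26,186)

73,26,186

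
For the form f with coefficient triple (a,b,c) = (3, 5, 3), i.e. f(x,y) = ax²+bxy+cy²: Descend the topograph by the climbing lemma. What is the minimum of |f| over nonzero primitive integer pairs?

translate: b→-1 (≡5 mod 6), so (3,5,3)→(3,-1,1)
flip: (3,-1,1)→(1,1,3)
reduced (well bottom): (1,1,3) with a≤c, −a<b≤a
well minimum = a = 1

1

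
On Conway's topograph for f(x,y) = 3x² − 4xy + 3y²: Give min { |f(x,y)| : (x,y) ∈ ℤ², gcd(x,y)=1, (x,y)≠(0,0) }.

translate: b→2 (≡-4 mod 6), so (3,-4,3)→(3,2,2)
flip: (3,2,2)→(2,-2,3)
translate: b→2 (≡-2 mod 4), so (2,-2,3)→(2,2,3)
reduced (well bottom): (2,2,3) with a≤c, −a<b≤a
well minimum = a = 2

2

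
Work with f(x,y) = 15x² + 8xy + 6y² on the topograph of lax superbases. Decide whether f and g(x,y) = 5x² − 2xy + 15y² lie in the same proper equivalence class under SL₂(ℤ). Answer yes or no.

D₁ = -296, D₂ = -296
f: flip: (15,8,6)→(6,-8,15)
f: translate: b→4 (≡-8 mod 12), so (6,-8,15)→(6,4,13)
f: reduced (well bottom): (6,4,13) with a≤c, −a<b≤a
g: reduced (well bottom): (5,-2,15) with a≤c, −a<b≤a
reduced forms (6, 4, 13) vs (5, -2, 15) ⇒ inequivalent

no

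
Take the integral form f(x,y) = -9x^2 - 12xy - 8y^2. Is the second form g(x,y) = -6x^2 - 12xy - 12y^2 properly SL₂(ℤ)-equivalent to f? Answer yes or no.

D₁ = -144, D₂ = -144
f is negative-definite; reduce −f:
−f: translate: b→-6 (≡12 mod 18), so (9,12,8)→(9,-6,5)
−f: flip: (9,-6,5)→(5,6,9)
−f: translate: b→-4 (≡6 mod 10), so (5,6,9)→(5,-4,8)
−f: reduced (well bottom): (5,-4,8) with a≤c, −a<b≤a
flip sign back: reduced form of f is (-5,4,-8)
g is negative-definite; reduce −g:
−g: translate: b→0 (≡12 mod 12), so (6,12,12)→(6,0,6)
−g: reduced (well bottom): (6,0,6) with a≤c, −a<b≤a
flip sign back: reduced form of g is (-6,0,-6)
reduced forms (-5, 4, -8) vs (-6, 0, -6) ⇒ inequivalent

no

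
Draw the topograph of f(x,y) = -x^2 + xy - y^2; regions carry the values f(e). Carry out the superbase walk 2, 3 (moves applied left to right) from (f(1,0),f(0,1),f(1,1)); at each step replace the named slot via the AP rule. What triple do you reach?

start (-1,-1,-1) = (f(1,0),f(0,1),f(1,1))
replace slot 2: 2·((-1)+(-1)) − (-1) = -3 → (-1,-3,-1)
replace slot 3: 2·((-1)+(-3)) − (-1) = -7 → (-1,-3,-7)

-1,-3,-7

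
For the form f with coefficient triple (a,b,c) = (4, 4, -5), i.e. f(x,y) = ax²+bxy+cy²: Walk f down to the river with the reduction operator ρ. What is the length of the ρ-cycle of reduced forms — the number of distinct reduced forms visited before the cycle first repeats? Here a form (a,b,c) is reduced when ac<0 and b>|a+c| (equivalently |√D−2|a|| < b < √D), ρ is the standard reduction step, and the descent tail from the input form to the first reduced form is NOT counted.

D = 96, ⌊√D⌋ = 9
river: ρ → (-5,6,3)
river: ρ → (3,6,-5)
river: ρ → (-5,4,4)
river: ρ → (4,4,-5)
ρ-cycle length = 4 (tail of 0 descent steps not counted)

4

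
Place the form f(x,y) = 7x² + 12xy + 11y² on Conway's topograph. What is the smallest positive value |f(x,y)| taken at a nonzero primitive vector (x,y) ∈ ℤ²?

translate: b→-2 (≡12 mod 14), so (7,12,11)→(7,-2,6)
flip: (7,-2,6)→(6,2,7)
reduced (well bottom): (6,2,7) with a≤c, −a<b≤a
well minimum = a = 6

6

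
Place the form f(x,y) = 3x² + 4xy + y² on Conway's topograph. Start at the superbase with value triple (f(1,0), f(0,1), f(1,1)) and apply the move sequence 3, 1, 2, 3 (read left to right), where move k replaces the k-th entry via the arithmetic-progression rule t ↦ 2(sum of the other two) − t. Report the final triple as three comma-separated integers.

start (3,1,8) = (f(1,0),f(0,1),f(1,1))
replace slot 3: 2·(3+1) − 8 = 0 → (3,1,0)
replace slot 1: 2·(1+0) − 3 = -1 → (-1,1,0)
replace slot 2: 2·((-1)+0) − 1 = -3 → (-1,-3,0)
replace slot 3: 2·((-1)+(-3)) − 0 = -8 → (-1,-3,-8)

-1,-3,-8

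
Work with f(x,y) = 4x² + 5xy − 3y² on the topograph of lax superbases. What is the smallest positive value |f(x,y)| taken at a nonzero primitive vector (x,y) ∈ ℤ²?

river: ρ → (-3,7,2)
river: ρ → (2,5,-6)
river: ρ → (-6,7,1)
river: ρ → (1,7,-6)
river: ρ → (-6,5,2)
river: ρ → (2,7,-3)
river: ρ → (-3,5,4)
river: ρ → (4,3,-4)
river: ρ → (-4,5,3)
river: ρ → (3,7,-2)
river: ρ → (-2,5,6)
river: ρ → (6,7,-1)
river: ρ → (-1,7,6)
river: ρ → (6,5,-2)
river: ρ → (-2,7,3)
river: ρ → (3,5,-4)
river: ρ → (-4,3,4)
river: ρ → (4,5,-3)
closes: descent 0, river 18
min |a| on river = 1

1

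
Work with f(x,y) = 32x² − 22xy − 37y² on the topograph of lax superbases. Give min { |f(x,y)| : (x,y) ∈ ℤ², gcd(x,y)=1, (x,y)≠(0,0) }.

descent: ρ → (-37,22,32)  [lands on river]
river: ρ → (32,42,-27)
river: ρ → (-27,66,8)
river: ρ → (8,62,-43)
river: ρ → (-43,24,27)
river: ρ → (27,30,-40)
river: ρ → (-40,50,17)
river: ρ → (17,52,-37)
closes: descent 1, river 8
min |a| on river = 8

8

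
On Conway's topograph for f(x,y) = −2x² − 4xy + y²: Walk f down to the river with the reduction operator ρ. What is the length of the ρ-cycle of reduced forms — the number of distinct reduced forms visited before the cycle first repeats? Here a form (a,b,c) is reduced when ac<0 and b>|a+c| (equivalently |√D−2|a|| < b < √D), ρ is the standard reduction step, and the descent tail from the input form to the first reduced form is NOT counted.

D = 24, ⌊√D⌋ = 4
descent: ρ → (1,4,-2)  [lands on river]
river: ρ → (-2,4,1)
ρ-cycle length = 2 (tail of 1 descent step not counted)

2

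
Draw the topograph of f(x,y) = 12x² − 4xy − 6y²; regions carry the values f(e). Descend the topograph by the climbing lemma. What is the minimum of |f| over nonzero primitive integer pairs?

descent: ρ → (-6,16,2)  [lands on river]
river: ρ → (2,16,-6)
river: ρ → (-6,8,10)
river: ρ → (10,12,-4)
river: ρ → (-4,12,10)
river: ρ → (10,8,-6)
closes: descent 1, river 6
min |a| on river = 2

2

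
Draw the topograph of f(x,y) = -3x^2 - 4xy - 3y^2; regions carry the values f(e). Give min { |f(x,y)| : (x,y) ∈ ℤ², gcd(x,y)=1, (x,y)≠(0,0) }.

translate: b→-2 (≡4 mod 6), so (3,4,3)→(3,-2,2)
flip: (3,-2,2)→(2,2,3)
reduced (well bottom): (2,2,3) with a≤c, −a<b≤a
well minimum |f| = |-2| = 2 (negative-definite)

2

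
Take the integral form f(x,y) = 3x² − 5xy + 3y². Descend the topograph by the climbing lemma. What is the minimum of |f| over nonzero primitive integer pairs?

translate: b→1 (≡-5 mod 6), so (3,-5,3)→(3,1,1)
flip: (3,1,1)→(1,-1,3)
translate: b→1 (≡-1 mod 2), so (1,-1,3)→(1,1,3)
reduced (well bottom): (1,1,3) with a≤c, −a<b≤a
well minimum = a = 1

1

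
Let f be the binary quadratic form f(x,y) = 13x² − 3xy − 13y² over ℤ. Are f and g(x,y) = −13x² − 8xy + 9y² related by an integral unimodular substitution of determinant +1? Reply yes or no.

D₁ = 685, D₂ = 532
discriminants differ ⇒ not SL₂(ℤ)-equivalent

no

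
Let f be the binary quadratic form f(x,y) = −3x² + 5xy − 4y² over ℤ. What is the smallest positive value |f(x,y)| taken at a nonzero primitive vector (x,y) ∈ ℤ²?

translate: b→1 (≡-5 mod 6), so (3,-5,4)→(3,1,2)
flip: (3,1,2)→(2,-1,3)
reduced (well bottom): (2,-1,3) with a≤c, −a<b≤a
well minimum |f| = |-2| = 2 (negative-definite)

2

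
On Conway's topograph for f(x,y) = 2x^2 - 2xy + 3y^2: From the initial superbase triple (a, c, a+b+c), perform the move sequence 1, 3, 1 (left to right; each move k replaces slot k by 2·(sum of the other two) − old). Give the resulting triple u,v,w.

start (2,3,3) = (f(1,0),f(0,1),f(1,1))
replace slot 1: 2·(3+3) − 2 = 10 → (10,3,3)
replace slot 3: 2·(10+3) − 3 = 23 → (10,3,23)
replace slot 1: 2·(3+23) − 10 = 42 → (42,3,23)

42,3,23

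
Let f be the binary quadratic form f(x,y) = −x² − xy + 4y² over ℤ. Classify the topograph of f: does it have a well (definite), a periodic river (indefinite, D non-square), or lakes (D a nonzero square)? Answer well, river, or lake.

D = b²−4ac = (-1)² − 4·(-1)·4 = 17
D > 0 non-square ⇒ indefinite ⇒ periodic river

river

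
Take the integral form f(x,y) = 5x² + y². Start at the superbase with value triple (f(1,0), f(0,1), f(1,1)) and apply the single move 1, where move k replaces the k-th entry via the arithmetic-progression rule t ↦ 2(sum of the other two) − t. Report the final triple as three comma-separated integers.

start (5,1,6) = (f(1,0),f(0,1),f(1,1))
replace slot 1: 2·(1+6) − 5 = 9 → (9,1,6)

9,1,6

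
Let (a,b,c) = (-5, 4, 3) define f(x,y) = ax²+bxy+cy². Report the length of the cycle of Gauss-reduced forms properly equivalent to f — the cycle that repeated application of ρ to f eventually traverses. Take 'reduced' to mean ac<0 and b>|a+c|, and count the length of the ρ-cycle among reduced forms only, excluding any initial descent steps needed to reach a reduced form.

D = 76, ⌊√D⌋ = 8
river: ρ → (3,8,-1)
river: ρ → (-1,8,3)
river: ρ → (3,4,-5)
river: ρ → (-5,6,2)
river: ρ → (2,6,-5)
river: ρ → (-5,4,3)
ρ-cycle length = 6 (tail of 0 descent steps not counted)

6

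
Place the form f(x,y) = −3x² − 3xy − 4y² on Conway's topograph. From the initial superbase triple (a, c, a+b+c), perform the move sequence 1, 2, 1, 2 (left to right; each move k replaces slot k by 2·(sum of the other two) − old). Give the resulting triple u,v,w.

start (-3,-4,-10) = (f(1,0),f(0,1),f(1,1))
replace slot 1: 2·((-4)+(-10)) − (-3) = -25 → (-25,-4,-10)
replace slot 2: 2·((-25)+(-10)) − (-4) = -66 → (-25,-66,-10)
replace slot 1: 2·((-66)+(-10)) − (-25) = -127 → (-127,-66,-10)
replace slot 2: 2·((-127)+(-10)) − (-66) = -208 → (-127,-208,-10)

-127,-208,-10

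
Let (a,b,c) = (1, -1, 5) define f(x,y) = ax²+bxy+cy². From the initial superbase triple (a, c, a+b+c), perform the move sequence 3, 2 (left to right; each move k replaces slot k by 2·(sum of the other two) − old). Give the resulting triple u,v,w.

start (1,5,5) = (f(1,0),f(0,1),f(1,1))
replace slot 3: 2·(1+5) − 5 = 7 → (1,5,7)
replace slot 2: 2·(1+7) − 5 = 11 → (1,11,7)

1,11,7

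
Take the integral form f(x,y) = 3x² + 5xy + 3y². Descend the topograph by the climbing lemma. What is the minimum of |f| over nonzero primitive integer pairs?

translate: b→-1 (≡5 mod 6), so (3,5,3)→(3,-1,1)
flip: (3,-1,1)→(1,1,3)
reduced (well bottom): (1,1,3) with a≤c, −a<b≤a
well minimum = a = 1

1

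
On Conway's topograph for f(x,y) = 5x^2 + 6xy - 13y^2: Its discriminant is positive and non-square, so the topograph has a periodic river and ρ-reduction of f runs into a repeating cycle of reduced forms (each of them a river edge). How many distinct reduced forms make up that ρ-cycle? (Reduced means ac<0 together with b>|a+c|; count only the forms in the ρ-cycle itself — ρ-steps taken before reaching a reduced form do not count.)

D = 296, ⌊√D⌋ = 17
descent: ρ → (-13,-6,5)
descent: ρ → (5,16,-2)  [lands on river]
river: ρ → (-2,16,5)
river: ρ → (5,14,-5)
river: ρ → (-5,16,2)
river: ρ → (2,16,-5)
river: ρ → (-5,14,5)
ρ-cycle length = 6 (tail of 2 descent steps not counted)

6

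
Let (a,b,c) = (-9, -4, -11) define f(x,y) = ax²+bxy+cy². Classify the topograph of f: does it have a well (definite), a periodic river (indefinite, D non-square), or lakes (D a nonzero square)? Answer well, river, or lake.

D = b²−4ac = (-4)² − 4·(-9)·(-11) = -380
D < 0 ⇒ definite ⇒ every region one sign ⇒ single well

well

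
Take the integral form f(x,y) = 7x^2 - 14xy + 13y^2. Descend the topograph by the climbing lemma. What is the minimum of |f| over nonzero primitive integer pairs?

translate: b→0 (≡-14 mod 14), so (7,-14,13)→(7,0,6)
flip: (7,0,6)→(6,0,7)
reduced (well bottom): (6,0,7) with a≤c, −a<b≤a
well minimum = a = 6

6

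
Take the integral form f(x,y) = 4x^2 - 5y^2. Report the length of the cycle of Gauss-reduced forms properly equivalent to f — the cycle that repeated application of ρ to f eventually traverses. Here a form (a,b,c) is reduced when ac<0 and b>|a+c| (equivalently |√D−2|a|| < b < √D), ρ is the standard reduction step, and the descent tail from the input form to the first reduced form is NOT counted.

D = 80, ⌊√D⌋ = 8
descent: ρ → (-5,0,4)
descent: ρ → (4,8,-1)  [lands on river]
river: ρ → (-1,8,4)
ρ-cycle length = 2 (tail of 2 descent steps not counted)

2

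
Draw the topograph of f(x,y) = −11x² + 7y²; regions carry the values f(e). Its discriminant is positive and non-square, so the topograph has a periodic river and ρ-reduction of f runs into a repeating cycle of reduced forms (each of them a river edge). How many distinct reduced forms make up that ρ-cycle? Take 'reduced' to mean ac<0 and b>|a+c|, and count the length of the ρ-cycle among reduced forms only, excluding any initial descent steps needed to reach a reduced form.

D = 308, ⌊√D⌋ = 17
descent: ρ → (7,14,-4)  [lands on river]
river: ρ → (-4,10,13)
river: ρ → (13,16,-1)
river: ρ → (-1,16,13)
river: ρ → (13,10,-4)
river: ρ → (-4,14,7)
ρ-cycle length = 6 (tail of 1 descent step not counted)

6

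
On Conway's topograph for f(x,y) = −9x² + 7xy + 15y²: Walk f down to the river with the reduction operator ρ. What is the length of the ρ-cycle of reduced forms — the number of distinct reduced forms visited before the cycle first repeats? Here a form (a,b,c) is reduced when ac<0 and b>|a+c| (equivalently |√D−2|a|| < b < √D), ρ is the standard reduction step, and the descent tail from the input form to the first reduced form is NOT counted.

D = 589, ⌊√D⌋ = 24
river: ρ → (15,23,-1)
river: ρ → (-1,23,15)
river: ρ → (15,7,-9)
river: ρ → (-9,11,13)
river: ρ → (13,15,-7)
river: ρ → (-7,13,15)
river: ρ → (15,17,-5)
river: ρ → (-5,23,3)
river: ρ → (3,19,-19)
river: ρ → (-19,19,3)
river: ρ → (3,23,-5)
river: ρ → (-5,17,15)
river: ρ → (15,13,-7)
river: ρ → (-7,15,13)
river: ρ → (13,11,-9)
river: ρ → (-9,7,15)
ρ-cycle length = 16 (tail of 0 descent steps not counted)

16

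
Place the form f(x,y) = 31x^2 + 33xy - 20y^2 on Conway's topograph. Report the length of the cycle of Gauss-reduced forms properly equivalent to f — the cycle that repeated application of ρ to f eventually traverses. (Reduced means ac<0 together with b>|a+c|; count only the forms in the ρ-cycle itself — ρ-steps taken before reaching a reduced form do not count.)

D = 3569, ⌊√D⌋ = 59
river: ρ → (-20,47,17)
river: ρ → (17,55,-8)
river: ρ → (-8,57,10)
river: ρ → (10,43,-43)
river: ρ → (-43,43,10)
river: ρ → (10,57,-8)
river: ρ → (-8,55,17)
river: ρ → (17,47,-20)
river: ρ → (-20,33,31)
river: ρ → (31,29,-22)
river: ρ → (-22,59,1)
river: ρ → (1,59,-22)
river: ρ → (-22,29,31)
river: ρ → (31,33,-20)
ρ-cycle length = 14 (tail of 0 descent steps not counted)

14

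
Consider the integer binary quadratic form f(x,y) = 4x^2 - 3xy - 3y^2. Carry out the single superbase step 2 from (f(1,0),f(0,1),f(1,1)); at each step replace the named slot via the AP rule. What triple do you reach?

start (4,-3,-2) = (f(1,0),f(0,1),f(1,1))
replace slot 2: 2·(4+(-2)) − (-3) = 7 → (4,7,-2)

4,7,-2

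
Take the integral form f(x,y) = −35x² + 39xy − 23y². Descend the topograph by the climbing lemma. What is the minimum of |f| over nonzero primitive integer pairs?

translate: b→31 (≡-39 mod 70), so (35,-39,23)→(35,31,19)
flip: (35,31,19)→(19,-31,35)
translate: b→7 (≡-31 mod 38), so (19,-31,35)→(19,7,23)
reduced (well bottom): (19,7,23) with a≤c, −a<b≤a
well minimum |f| = |-19| = 19 (negative-definite)

19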